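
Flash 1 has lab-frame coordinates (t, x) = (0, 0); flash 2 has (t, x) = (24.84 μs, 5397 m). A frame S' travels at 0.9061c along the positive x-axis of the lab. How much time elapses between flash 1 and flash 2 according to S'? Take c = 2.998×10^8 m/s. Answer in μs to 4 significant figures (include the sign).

γ = 1/√(1 − 0.9061²) = 2.36371
Δt' = γ(Δt − vΔx/c²) = 2.36371 × (24.84 μs − 0.9061×5397 m / (2.998×10^8 m/s))
= 2.36371 × (8.52839 μs) = 20.16 μs

Δt' ≈ 20.16 μs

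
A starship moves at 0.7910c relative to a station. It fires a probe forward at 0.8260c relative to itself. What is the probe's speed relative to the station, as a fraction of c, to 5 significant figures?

Relativistic velocity addition: u = (u' + v)/(1 + u'v/c²)
= (0.8260 + 0.7910)/(1 + 0.8260×0.7910) = 1.6170/1.653366 = 0.97800

u ≈ 0.97800c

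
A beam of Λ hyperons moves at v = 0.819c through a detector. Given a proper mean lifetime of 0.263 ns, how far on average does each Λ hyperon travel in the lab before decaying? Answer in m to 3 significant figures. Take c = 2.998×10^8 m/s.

γ = 1/√(1 − 0.819²) = 1.7428
Dilated lifetime: Δt = γτ₀ = 1.7428 × 0.263 ns = 0.45835 ns
d = vΔt = 0.819c × 0.45835 ns = 2.4554×10^8 m/s × 4.5835×10^-10 s = 0.113 m

d ≈ 0.113 m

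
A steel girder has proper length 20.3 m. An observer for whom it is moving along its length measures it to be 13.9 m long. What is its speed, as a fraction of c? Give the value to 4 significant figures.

γ = L₀/L = 20.3/13.9 = 1.46043
β = √(1 − 1/γ²) = 0.7288

β ≈ 0.7288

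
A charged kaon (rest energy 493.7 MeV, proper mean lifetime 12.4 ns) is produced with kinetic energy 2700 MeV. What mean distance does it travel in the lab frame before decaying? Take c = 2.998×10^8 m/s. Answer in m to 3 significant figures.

d ≈ 23.8 m

γ = 1 + K/(m₀c²) = 1 + 2700/493.7 = 6.4689
β = √(1 − 1/γ²) = 0.98798
Dilated lifetime: γτ₀ = 6.4689 × 12.4 ns = 80.214 ns
d = βc·γτ₀ = 0.98798 × (2.998×10^8 m/s) × 8.0214×10^-8 s = 23.8 m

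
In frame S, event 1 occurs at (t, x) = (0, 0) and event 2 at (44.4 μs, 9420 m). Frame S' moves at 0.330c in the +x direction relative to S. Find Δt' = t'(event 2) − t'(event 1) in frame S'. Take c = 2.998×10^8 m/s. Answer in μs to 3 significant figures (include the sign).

γ = 1/√(1 − 0.330²) = 1.0593
Δt' = γ(Δt − vΔx/c²) = 1.0593 × (44.4 μs − 0.330×9420 m / (2.998×10^8 m/s))
= 1.0593 × (34.031 μs) = 36.1 μs

Δt' ≈ 36.1 μs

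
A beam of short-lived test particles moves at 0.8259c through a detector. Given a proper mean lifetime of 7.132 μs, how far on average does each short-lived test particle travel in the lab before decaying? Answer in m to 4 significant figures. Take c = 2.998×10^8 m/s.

γ = 1/√(1 − 0.8259²) = 1.77363
Dilated lifetime: Δt = γτ₀ = 1.77363 × 7.132 μs = 12.6495 μs
d = vΔt = 0.8259c × 12.6495 μs = 2.47605×10^8 m/s × 1.26495×10^-5 s = 3132 m

d ≈ 3132 m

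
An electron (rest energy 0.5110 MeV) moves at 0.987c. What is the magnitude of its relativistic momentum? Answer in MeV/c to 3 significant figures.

p ≈ 3.14 MeV/c

γ = 1/√(1 − 0.987²) = 6.2220
p = γβm₀c = 6.2220 × 0.987 × 0.5110 MeV/c = 3.14 MeV/c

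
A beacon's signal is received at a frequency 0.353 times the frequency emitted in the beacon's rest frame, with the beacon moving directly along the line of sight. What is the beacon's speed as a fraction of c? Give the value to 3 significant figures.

f_obs/f_src = √((1−β)/(1+β)) = 0.353  ⇒  (1−β)/(1+β) = 0.12461
β = |1 − D²|/(1 + D²) = |1 − 0.12461|/(1 + 0.12461) = 0.778

β ≈ 0.778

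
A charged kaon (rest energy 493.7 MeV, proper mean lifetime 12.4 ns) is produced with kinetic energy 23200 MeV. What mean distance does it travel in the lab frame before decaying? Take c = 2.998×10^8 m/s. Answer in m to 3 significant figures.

d ≈ 178 m

γ = 1 + K/(m₀c²) = 1 + 23200/493.7 = 47.992
β = √(1 − 1/γ²) = 0.99978
Dilated lifetime: γτ₀ = 47.992 × 12.4 ns = 595.10 ns
d = βc·γτ₀ = 0.99978 × (2.998×10^8 m/s) × 5.9510×10^-7 s = 178 m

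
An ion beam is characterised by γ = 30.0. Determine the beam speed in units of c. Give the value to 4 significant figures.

β = √(1 − 1/γ²) = √(1 − 1/30.0²) = √(0.998889) = 0.9994

β ≈ 0.9994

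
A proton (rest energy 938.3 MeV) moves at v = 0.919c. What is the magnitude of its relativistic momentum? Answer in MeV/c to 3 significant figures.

p ≈ 2190 MeV/c

γ = 1/√(1 − 0.919²) = 2.5364
p = γβm₀c = 2.5364 × 0.919 × 938.3 MeV/c = 2190 MeV/c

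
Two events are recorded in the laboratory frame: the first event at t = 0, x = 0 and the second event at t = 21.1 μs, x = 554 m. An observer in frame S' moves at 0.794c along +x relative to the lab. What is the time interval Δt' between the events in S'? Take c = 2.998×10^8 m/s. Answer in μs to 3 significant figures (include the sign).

γ = 1/√(1 − 0.794²) = 1.6450
Δt' = γ(Δt − vΔx/c²) = 1.6450 × (21.1 μs − 0.794×554 m / (2.998×10^8 m/s))
= 1.6450 × (19.633 μs) = 32.3 μs

Δt' ≈ 32.3 μs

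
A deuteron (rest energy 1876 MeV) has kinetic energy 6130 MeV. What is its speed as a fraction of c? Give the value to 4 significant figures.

γ = 1 + K/(m₀c²) = 1 + 6130/1876 = 4.26759
β = √(1 − 1/γ²) = 0.9722

β ≈ 0.9722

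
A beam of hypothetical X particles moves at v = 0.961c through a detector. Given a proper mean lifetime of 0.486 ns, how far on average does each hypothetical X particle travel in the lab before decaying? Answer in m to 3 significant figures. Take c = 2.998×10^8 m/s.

d ≈ 0.506 m

γ = 1/√(1 − 0.961²) = 3.6160
Dilated lifetime: Δt = γτ₀ = 3.6160 × 0.486 ns = 1.7574 ns
d = vΔt = 0.961c × 1.7574 ns = 2.8811×10^8 m/s × 1.7574×10^-9 s = 0.506 m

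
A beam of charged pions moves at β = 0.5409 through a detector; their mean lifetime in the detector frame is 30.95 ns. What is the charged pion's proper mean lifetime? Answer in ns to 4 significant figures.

τ₀ ≈ 26.03 ns

γ = 1/√(1 − 0.5409²) = 1.18894
Proper time: τ₀ = Δt/γ = 30.95/1.18894 = 26.03 ns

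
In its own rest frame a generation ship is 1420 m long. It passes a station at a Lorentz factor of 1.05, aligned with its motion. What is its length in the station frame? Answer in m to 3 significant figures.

L ≈ 1350 m

γ = 1.05 (given)
Length contraction: L = L₀/γ = 1420/1.05 = 1350 m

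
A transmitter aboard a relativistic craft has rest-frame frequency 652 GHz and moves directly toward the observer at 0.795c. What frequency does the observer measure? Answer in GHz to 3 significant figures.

Relativistic Doppler: f_obs = f_src √((1+β)/(1−β))
= 652 × √(1.7950/0.20500) = 652 × 2.9591 = 1930 GHz

f_obs ≈ 1930 GHz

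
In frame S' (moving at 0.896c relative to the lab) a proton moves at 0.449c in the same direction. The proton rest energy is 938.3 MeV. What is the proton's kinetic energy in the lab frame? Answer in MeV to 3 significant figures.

K ≈ 2380 MeV

u_lab = (0.449 + 0.896)/(1 + 0.449×0.896) = 0.959136
γ = 1/√(1 − 0.959136²) = 3.5342
K = (γ − 1)m₀c² = (3.5342 − 1) × 938.3 = 2.5342 × 938.3 = 2380 MeV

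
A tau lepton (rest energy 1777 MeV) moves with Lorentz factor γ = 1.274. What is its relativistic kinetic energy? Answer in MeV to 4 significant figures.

K ≈ 486.9 MeV

γ = 1.274 (given)
K = (γ − 1)m₀c² = (1.274 − 1) × 1777 MeV = 0.274000 × 1777 MeV = 486.9 MeV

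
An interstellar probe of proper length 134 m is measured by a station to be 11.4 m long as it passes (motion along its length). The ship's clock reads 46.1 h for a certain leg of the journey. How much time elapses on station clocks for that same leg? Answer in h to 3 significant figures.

Length contraction ⇒ γ = L₀/L = 134/11.4 = 11.754
Time dilation: Δt = γτ₀ = 11.754 × 46.1 h = 542 h

Δt ≈ 542 h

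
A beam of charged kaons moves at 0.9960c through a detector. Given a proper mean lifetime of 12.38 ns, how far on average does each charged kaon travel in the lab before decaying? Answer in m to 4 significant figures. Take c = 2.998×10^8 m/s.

γ = 1/√(1 − 0.9960²) = 11.1915
Dilated lifetime: Δt = γτ₀ = 11.1915 × 12.38 ns = 138.551 ns
d = vΔt = 0.9960c × 138.551 ns = 2.98601×10^8 m/s × 1.38551×10^-7 s = 41.37 m

d ≈ 41.37 m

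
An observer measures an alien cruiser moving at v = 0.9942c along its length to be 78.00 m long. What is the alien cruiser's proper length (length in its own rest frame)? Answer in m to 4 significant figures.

γ = 1/√(1 − 0.9942²) = 9.29826
L₀ = γL = 9.29826 × 78.00 = 725.3 m

L₀ ≈ 725.3 m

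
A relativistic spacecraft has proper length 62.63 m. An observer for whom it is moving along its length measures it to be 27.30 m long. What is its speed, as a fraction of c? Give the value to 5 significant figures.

γ = L₀/L = 62.63/27.30 = 2.294139
β = √(1 − 1/γ²) = 0.90000

β ≈ 0.90000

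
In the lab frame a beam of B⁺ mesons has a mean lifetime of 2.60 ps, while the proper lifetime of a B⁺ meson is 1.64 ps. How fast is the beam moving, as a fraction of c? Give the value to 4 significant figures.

γ = Δt/τ₀ = 2.60/1.64 = 1.58537
β = √(1 − 1/γ²) = √(1 − 1/1.58537²) = 0.7760

β ≈ 0.7760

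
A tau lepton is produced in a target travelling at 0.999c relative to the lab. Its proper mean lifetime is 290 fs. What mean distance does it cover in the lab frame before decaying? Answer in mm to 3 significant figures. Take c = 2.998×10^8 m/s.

γ = 1/√(1 − 0.999²) = 22.366
Dilated lifetime: Δt = γτ₀ = 22.366 × 290 fs = 6486.2 fs
d = vΔt = 0.999c × 6486.2 fs = 2.9950×10^8 m/s × 6.4862×10^-12 s = 1.94 mm

d ≈ 1.94 mm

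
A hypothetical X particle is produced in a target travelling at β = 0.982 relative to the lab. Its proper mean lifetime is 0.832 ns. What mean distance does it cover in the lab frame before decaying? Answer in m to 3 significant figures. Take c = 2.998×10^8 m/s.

d ≈ 1.30 m

γ = 1/√(1 − 0.982²) = 5.2943
Dilated lifetime: Δt = γτ₀ = 5.2943 × 0.832 ns = 4.4049 ns
d = vΔt = 0.982c × 4.4049 ns = 2.9440×10^8 m/s × 4.4049×10^-9 s = 1.30 m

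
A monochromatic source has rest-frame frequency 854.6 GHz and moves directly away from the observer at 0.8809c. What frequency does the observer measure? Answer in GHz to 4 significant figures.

Relativistic Doppler: f_obs = f_src √((1−β)/(1+β))
= 854.6 × √(0.119100/1.88090) = 854.6 × 0.251636 = 215.0 GHz

f_obs ≈ 215.0 GHz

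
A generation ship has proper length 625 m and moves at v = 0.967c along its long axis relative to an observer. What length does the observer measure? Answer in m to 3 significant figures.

γ = 1/√(1 − 0.967²) = 3.9250
Length contraction: L = L₀/γ = 625/3.9250 = 159 m

L ≈ 159 m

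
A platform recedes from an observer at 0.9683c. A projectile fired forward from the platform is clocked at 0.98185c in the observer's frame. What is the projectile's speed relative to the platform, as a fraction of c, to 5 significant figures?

Inverse velocity addition: u' = (u − v)/(1 − uv/c²)
= (0.98185 − 0.9683)/(1 − 0.98185×0.9683) = 0.013550/0.04927465 = 0.27499

u' ≈ 0.27499c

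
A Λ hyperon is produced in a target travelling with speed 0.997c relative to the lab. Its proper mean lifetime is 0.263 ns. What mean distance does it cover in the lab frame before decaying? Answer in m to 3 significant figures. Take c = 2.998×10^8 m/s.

γ = 1/√(1 − 0.997²) = 12.920
Dilated lifetime: Δt = γτ₀ = 12.920 × 0.263 ns = 3.3979 ns
d = vΔt = 0.997c × 3.3979 ns = 2.9890×10^8 m/s × 3.3979×10^-9 s = 1.02 m

d ≈ 1.02 m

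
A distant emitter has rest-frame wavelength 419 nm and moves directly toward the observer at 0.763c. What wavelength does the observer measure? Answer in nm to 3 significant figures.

λ_obs ≈ 154 nm

Relativistic Doppler: λ_obs = λ_src √((1−β)/(1+β))
= 419 × √(0.23700/1.7630) = 419 × 0.36665 = 154 nm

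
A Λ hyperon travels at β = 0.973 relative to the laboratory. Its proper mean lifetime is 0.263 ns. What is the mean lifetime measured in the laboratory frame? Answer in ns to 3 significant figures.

γ = 1/√(1 − 0.973²) = 4.3327
Time dilation: Δt = γτ₀ = 4.3327 × 0.263 ns = 1.14 ns

Δt ≈ 1.14 ns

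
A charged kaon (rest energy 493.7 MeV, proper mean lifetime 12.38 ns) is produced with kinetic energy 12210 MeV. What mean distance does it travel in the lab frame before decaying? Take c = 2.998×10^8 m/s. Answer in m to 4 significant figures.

γ = 1 + K/(m₀c²) = 1 + 12210/493.7 = 25.7316
β = √(1 − 1/γ²) = 0.999245
Dilated lifetime: γτ₀ = 25.7316 × 12.38 ns = 318.557 ns
d = βc·γτ₀ = 0.999245 × (2.998×10^8 m/s) × 3.18557×10^-7 s = 95.43 m

d ≈ 95.43 m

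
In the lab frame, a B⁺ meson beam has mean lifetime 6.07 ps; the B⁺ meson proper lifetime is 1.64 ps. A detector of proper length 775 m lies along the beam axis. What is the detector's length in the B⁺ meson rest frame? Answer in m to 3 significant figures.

L ≈ 209 m

Time dilation ⇒ γ = Δt/τ₀ = 6.07/1.64 = 3.7012
Length contraction: L = L₀/γ = 775/3.7012 = 209 m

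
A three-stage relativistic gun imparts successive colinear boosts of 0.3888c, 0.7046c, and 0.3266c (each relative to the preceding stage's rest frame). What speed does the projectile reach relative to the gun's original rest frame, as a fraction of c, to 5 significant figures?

Compose boost 2: (0.7046 + 0.3888)/(1 + 0.7046×0.3888) = 1.0934/1.273948 = 0.8582765
Compose boost 3: (0.3266 + 0.8582765)/(1 + 0.3266×0.8582765) = 1.184876/1.280313 = 0.92546

u ≈ 0.92546c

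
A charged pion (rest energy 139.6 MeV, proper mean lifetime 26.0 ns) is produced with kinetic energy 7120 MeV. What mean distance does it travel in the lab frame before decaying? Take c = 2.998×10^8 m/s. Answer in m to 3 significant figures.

d ≈ 405 m

γ = 1 + K/(m₀c²) = 1 + 7120/139.6 = 52.003
β = √(1 − 1/γ²) = 0.99982
Dilated lifetime: γτ₀ = 52.003 × 26.0 ns = 1352.1 ns
d = βc·γτ₀ = 0.99982 × (2.998×10^8 m/s) × 1.3521×10^-6 s = 405 m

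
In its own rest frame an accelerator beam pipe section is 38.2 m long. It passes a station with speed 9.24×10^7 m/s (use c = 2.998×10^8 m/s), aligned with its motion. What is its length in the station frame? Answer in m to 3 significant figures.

β = v/c = 9.24×10^7 / 2.998×10^8 = 0.30821
γ = 1/√(1 − 0.30821²) = 1.0512
Length contraction: L = L₀/γ = 38.2/1.0512 = 36.3 m

L ≈ 36.3 m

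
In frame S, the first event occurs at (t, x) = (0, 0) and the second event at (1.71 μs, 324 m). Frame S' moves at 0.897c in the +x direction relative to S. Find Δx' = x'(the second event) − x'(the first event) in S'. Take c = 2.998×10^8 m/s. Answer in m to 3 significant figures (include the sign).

Δx' ≈ -307 m

γ = 1/√(1 − 0.897²) = 2.2623
Δx' = γ(Δx − vΔt) = 2.2623 × (324 m − 0.897×(2.998×10^8 m/s)×1.71×10^-6 s)
= 2.2623 × (-135.85 m) = -307 m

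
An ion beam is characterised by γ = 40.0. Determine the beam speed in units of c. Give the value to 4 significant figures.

β = √(1 − 1/γ²) = √(1 − 1/40.0²) = √(0.999375) = 0.9997

β ≈ 0.9997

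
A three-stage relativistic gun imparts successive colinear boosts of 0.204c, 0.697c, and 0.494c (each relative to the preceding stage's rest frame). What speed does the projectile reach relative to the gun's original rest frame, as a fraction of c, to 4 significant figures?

u ≈ 0.9231c

Compose boost 2: (0.697 + 0.204)/(1 + 0.697×0.204) = 0.9010/1.14219 = 0.788837
Compose boost 3: (0.494 + 0.788837)/(1 + 0.494×0.788837) = 1.28284/1.38969 = 0.9231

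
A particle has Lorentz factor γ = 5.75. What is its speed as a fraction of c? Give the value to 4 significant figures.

β ≈ 0.9848

β = √(1 − 1/γ²) = √(1 − 1/5.75²) = √(0.969754) = 0.9848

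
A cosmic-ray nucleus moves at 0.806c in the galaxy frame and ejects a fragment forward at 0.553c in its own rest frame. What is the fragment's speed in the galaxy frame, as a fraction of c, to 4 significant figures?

Compose boost 2: (0.553 + 0.806)/(1 + 0.553×0.806) = 1.359/1.44572 = 0.9400

u ≈ 0.9400c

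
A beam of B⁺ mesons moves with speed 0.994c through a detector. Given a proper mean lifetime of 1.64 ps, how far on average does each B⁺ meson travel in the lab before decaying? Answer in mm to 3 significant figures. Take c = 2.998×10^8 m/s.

d ≈ 4.47 mm

γ = 1/√(1 − 0.994²) = 9.1424
Dilated lifetime: Δt = γτ₀ = 9.1424 × 1.64 ps = 14.994 ps
d = vΔt = 0.994c × 14.994 ps = 2.9800×10^8 m/s × 1.4994×10^-11 s = 4.47 mm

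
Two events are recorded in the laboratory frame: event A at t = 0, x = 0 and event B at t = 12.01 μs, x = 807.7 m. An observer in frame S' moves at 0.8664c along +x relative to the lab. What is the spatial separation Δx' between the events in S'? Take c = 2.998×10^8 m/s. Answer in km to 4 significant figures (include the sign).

Δx' ≈ -4.630 km

γ = 1/√(1 − 0.8664²) = 2.00260
Δx' = γ(Δx − vΔt) = 2.00260 × (807.7 m − 0.8664×(2.998×10^8 m/s)×12.01×10^-6 s)
= 2.00260 × (-2311.86 m) = -4.630 km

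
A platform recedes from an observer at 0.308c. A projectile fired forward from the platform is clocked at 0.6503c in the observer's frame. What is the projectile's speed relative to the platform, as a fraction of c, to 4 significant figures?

u' ≈ 0.4280c

Inverse velocity addition: u' = (u − v)/(1 − uv/c²)
= (0.6503 − 0.308)/(1 − 0.6503×0.308) = 0.3423/0.799708 = 0.4280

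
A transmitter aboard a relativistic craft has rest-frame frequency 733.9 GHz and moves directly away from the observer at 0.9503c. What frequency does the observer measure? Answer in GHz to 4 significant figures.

Relativistic Doppler: f_obs = f_src √((1−β)/(1+β))
= 733.9 × √(0.0497000/1.95030) = 733.9 × 0.159635 = 117.2 GHz

f_obs ≈ 117.2 GHz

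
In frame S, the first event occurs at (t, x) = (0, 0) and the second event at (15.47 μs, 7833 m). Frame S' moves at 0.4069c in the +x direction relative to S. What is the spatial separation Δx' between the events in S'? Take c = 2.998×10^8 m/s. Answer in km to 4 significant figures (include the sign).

Δx' ≈ 6.509 km

γ = 1/√(1 − 0.4069²) = 1.09472
Δx' = γ(Δx − vΔt) = 1.09472 × (7833 m − 0.4069×(2.998×10^8 m/s)×15.47×10^-6 s)
= 1.09472 × (5945.84 m) = 6.509 km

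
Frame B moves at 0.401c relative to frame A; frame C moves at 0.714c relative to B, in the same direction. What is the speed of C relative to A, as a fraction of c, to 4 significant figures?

u ≈ 0.8668c

Compose boost 2: (0.714 + 0.401)/(1 + 0.714×0.401) = 1.115/1.28631 = 0.8668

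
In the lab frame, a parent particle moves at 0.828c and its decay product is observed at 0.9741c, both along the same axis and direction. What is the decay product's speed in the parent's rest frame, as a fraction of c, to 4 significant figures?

u' ≈ 0.7553c

Inverse velocity addition: u' = (u − v)/(1 − uv/c²)
= (0.9741 − 0.828)/(1 − 0.9741×0.828) = 0.1461/0.193445 = 0.7553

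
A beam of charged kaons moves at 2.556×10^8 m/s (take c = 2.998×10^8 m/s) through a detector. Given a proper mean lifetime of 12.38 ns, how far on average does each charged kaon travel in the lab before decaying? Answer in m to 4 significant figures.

d ≈ 6.055 m

β = v/c = 2.556×10^8 / 2.998×10^8 = 0.852568
γ = 1/√(1 − 0.852568²) = 1.91345
Dilated lifetime: Δt = γτ₀ = 1.91345 × 12.38 ns = 23.6885 ns
d = vΔt = 0.852568c × 23.6885 ns = 2.55600×10^8 m/s × 2.36885×10^-8 s = 6.055 m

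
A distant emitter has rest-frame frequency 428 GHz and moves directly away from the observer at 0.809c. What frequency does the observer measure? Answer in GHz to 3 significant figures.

f_obs ≈ 139 GHz

Relativistic Doppler: f_obs = f_src √((1−β)/(1+β))
= 428 × √(0.19100/1.8090) = 428 × 0.32494 = 139 GHz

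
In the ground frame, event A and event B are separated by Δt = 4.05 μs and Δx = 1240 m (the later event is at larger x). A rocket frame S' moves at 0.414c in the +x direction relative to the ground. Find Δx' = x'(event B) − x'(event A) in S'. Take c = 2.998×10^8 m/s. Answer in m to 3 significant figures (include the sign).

γ = 1/√(1 − 0.414²) = 1.0986
Δx' = γ(Δx − vΔt) = 1.0986 × (1240 m − 0.414×(2.998×10^8 m/s)×4.05×10^-6 s)
= 1.0986 × (737.33 m) = 810 m

Δx' ≈ 810 m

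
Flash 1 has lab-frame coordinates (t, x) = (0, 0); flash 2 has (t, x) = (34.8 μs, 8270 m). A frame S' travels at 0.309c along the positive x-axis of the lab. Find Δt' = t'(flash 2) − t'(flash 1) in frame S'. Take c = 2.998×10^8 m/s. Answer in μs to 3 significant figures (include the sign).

Δt' ≈ 27.6 μs

γ = 1/√(1 − 0.309²) = 1.0515
Δt' = γ(Δt − vΔx/c²) = 1.0515 × (34.8 μs − 0.309×8270 m / (2.998×10^8 m/s))
= 1.0515 × (26.276 μs) = 27.6 μs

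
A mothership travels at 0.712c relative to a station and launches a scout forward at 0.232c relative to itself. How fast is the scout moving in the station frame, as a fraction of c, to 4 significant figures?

u ≈ 0.8102c

Compose boost 2: (0.232 + 0.712)/(1 + 0.232×0.712) = 0.9440/1.16518 = 0.8102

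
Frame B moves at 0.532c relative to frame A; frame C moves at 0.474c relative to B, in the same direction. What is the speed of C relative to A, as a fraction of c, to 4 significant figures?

Compose boost 2: (0.474 + 0.532)/(1 + 0.474×0.532) = 1.006/1.25217 = 0.8034

u ≈ 0.8034c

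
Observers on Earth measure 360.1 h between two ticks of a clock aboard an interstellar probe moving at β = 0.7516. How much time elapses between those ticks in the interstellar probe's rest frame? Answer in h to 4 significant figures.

τ₀ ≈ 237.5 h

γ = 1/√(1 − 0.7516²) = 1.51603
Proper time: τ₀ = Δt/γ = 360.1/1.51603 = 237.5 h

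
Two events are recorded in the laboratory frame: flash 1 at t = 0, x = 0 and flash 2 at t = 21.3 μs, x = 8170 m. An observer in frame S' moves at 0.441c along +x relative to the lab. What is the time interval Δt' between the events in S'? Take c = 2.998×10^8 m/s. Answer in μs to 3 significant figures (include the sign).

Δt' ≈ 10.3 μs

γ = 1/√(1 − 0.441²) = 1.1142
Δt' = γ(Δt − vΔx/c²) = 1.1142 × (21.3 μs − 0.441×8170 m / (2.998×10^8 m/s))
= 1.1142 × (9.2821 μs) = 10.3 μs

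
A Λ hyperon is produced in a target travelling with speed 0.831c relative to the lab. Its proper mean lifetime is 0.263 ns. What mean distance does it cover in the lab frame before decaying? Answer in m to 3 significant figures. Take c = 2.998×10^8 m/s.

d ≈ 0.118 m

γ = 1/√(1 − 0.831²) = 1.7977
Dilated lifetime: Δt = γτ₀ = 1.7977 × 0.263 ns = 0.47279 ns
d = vΔt = 0.831c × 0.47279 ns = 2.4913×10^8 m/s × 4.7279×10^-10 s = 0.118 m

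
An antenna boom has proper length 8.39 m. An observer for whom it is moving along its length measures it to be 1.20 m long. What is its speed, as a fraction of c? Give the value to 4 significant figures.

γ = L₀/L = 8.39/1.20 = 6.99167
β = √(1 − 1/γ²) = 0.9897

β ≈ 0.9897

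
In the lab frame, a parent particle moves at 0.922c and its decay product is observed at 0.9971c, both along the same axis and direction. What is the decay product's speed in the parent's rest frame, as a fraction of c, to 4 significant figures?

Inverse velocity addition: u' = (u − v)/(1 − uv/c²)
= (0.9971 − 0.922)/(1 − 0.9971×0.922) = 0.07510/0.0806738 = 0.9309

u' ≈ 0.9309c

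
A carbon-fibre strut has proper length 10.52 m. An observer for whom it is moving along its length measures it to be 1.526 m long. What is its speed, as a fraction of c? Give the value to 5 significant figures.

γ = L₀/L = 10.52/1.526 = 6.893840
β = √(1 − 1/γ²) = 0.98942

β ≈ 0.98942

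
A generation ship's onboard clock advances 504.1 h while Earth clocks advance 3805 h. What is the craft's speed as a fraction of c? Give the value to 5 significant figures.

β ≈ 0.99119

γ = Δt/τ₀ = 3805/504.1 = 7.548106
β = √(1 − 1/γ²) = √(1 − 1/7.548106²) = 0.99119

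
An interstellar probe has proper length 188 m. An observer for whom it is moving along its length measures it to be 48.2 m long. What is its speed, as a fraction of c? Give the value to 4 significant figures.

β ≈ 0.9666

γ = L₀/L = 188/48.2 = 3.90041
β = √(1 − 1/γ²) = 0.9666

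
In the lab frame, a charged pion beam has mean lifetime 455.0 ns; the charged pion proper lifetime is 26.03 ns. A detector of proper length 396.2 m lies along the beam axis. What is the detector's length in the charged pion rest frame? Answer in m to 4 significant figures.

Time dilation ⇒ γ = Δt/τ₀ = 455.0/26.03 = 17.4798
Length contraction: L = L₀/γ = 396.2/17.4798 = 22.67 m

L ≈ 22.67 m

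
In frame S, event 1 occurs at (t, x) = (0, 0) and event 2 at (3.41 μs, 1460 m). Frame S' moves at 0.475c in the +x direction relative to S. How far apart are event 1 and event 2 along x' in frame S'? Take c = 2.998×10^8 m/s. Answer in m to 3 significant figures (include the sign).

γ = 1/√(1 − 0.475²) = 1.1364
Δx' = γ(Δx − vΔt) = 1.1364 × (1460 m − 0.475×(2.998×10^8 m/s)×3.41×10^-6 s)
= 1.1364 × (974.40 m) = 1110 m

Δx' ≈ 1110 m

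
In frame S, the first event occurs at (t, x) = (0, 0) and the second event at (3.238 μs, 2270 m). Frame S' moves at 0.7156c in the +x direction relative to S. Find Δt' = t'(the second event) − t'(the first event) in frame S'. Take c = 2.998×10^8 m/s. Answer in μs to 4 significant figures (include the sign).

Δt' ≈ -3.121 μs

γ = 1/√(1 − 0.7156²) = 1.43162
Δt' = γ(Δt − vΔx/c²) = 1.43162 × (3.238 μs − 0.7156×2270 m / (2.998×10^8 m/s))
= 1.43162 × (-2.18032 μs) = -3.121 μs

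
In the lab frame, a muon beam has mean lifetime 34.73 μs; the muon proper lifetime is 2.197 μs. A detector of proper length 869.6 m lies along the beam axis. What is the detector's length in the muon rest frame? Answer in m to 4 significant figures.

L ≈ 55.01 m

Time dilation ⇒ γ = Δt/τ₀ = 34.73/2.197 = 15.8079
Length contraction: L = L₀/γ = 869.6/15.8079 = 55.01 m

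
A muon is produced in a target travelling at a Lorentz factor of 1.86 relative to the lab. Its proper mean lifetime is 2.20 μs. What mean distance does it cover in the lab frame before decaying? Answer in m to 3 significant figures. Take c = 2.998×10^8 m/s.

β = √(1 − 1/γ²) = √(1 − 1/1.86²) = 0.84318
Dilated lifetime: Δt = γτ₀ = 1.86 × 2.20 μs = 4.0920 μs
d = vΔt = 0.84318c × 4.0920 μs = 2.5278×10^8 m/s × 4.0920×10^-6 s = 1030 m

d ≈ 1030 m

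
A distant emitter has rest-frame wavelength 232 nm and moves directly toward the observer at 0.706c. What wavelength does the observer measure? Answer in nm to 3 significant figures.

Relativistic Doppler: λ_obs = λ_src √((1−β)/(1+β))
= 232 × √(0.29400/1.7060) = 232 × 0.41513 = 96.3 nm

λ_obs ≈ 96.3 nm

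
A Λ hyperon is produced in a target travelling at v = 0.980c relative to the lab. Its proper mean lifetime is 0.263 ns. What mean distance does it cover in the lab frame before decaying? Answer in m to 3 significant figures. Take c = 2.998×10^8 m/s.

γ = 1/√(1 − 0.980²) = 5.0252
Dilated lifetime: Δt = γτ₀ = 5.0252 × 0.263 ns = 1.3216 ns
d = vΔt = 0.980c × 1.3216 ns = 2.9380×10^8 m/s × 1.3216×10^-9 s = 0.388 m

d ≈ 0.388 m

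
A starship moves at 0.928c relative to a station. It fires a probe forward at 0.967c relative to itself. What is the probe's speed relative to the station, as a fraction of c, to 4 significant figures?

Relativistic velocity addition: u = (u' + v)/(1 + u'v/c²)
= (0.967 + 0.928)/(1 + 0.967×0.928) = 1.895/1.89738 = 0.9987

u ≈ 0.9987c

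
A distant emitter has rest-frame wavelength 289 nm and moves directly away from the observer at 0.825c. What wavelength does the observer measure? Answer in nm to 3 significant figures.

λ_obs ≈ 933 nm

Relativistic Doppler: λ_obs = λ_src √((1+β)/(1−β))
= 289 × √(1.8250/0.17500) = 289 × 3.2293 = 933 nm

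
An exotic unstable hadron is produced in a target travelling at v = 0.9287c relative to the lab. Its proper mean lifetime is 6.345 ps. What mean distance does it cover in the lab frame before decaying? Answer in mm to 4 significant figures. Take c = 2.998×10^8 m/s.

γ = 1/√(1 − 0.9287²) = 2.69664
Dilated lifetime: Δt = γτ₀ = 2.69664 × 6.345 ps = 17.1102 ps
d = vΔt = 0.9287c × 17.1102 ps = 2.78424×10^8 m/s × 1.71102×10^-11 s = 4.764 mm

d ≈ 4.764 mm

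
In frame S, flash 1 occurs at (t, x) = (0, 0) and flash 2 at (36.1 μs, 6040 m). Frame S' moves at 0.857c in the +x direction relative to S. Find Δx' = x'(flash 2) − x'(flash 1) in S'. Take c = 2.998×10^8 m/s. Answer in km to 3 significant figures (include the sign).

γ = 1/√(1 − 0.857²) = 1.9406
Δx' = γ(Δx − vΔt) = 1.9406 × (6040 m − 0.857×(2.998×10^8 m/s)×36.1×10^-6 s)
= 1.9406 × (-3235.1 m) = -6.28 km

Δx' ≈ -6.28 km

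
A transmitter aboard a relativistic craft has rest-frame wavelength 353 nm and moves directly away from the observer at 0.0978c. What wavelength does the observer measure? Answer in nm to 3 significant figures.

λ_obs ≈ 389 nm

Relativistic Doppler: λ_obs = λ_src √((1+β)/(1−β))
= 353 × √(1.0978/0.90220) = 353 × 1.1031 = 389 nm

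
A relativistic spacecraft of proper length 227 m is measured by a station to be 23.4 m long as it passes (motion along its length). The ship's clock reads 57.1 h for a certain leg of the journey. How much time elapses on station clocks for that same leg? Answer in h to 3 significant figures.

Length contraction ⇒ γ = L₀/L = 227/23.4 = 9.7009
Time dilation: Δt = γτ₀ = 9.7009 × 57.1 h = 554 h

Δt ≈ 554 h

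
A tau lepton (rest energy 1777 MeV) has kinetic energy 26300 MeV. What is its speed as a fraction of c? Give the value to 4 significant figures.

γ = 1 + K/(m₀c²) = 1 + 26300/1777 = 15.8002
β = √(1 − 1/γ²) = 0.9980

β ≈ 0.9980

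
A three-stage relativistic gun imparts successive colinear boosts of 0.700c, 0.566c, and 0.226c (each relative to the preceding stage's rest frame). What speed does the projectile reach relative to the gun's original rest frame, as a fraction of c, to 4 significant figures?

u ≈ 0.9401c

Compose boost 2: (0.566 + 0.700)/(1 + 0.566×0.700) = 1.266/1.39620 = 0.906747
Compose boost 3: (0.226 + 0.906747)/(1 + 0.226×0.906747) = 1.13275/1.20492 = 0.9401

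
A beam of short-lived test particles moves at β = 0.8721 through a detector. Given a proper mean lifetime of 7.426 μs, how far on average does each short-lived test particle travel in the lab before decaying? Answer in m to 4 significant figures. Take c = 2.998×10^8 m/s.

d ≈ 3968 m

γ = 1/√(1 − 0.8721²) = 2.04362
Dilated lifetime: Δt = γτ₀ = 2.04362 × 7.426 μs = 15.1759 μs
d = vΔt = 0.8721c × 15.1759 μs = 2.61456×10^8 m/s × 1.51759×10^-5 s = 3968 m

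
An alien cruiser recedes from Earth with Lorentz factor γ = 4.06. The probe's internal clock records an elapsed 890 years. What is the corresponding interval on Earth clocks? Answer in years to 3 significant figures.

γ = 4.06 (given)
Time dilation: Δt = γτ₀ = 4.06 × 890 years = 3610 years

Δt ≈ 3610 years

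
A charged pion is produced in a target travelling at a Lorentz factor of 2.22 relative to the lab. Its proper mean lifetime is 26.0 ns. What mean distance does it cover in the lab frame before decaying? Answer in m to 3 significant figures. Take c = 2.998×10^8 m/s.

d ≈ 15.4 m

β = √(1 − 1/γ²) = √(1 − 1/2.22²) = 0.89280
Dilated lifetime: Δt = γτ₀ = 2.22 × 26.0 ns = 57.720 ns
d = vΔt = 0.89280c × 57.720 ns = 2.6766×10^8 m/s × 5.7720×10^-8 s = 15.4 m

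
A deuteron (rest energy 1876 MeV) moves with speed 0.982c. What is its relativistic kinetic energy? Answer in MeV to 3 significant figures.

K ≈ 8060 MeV

γ = 1/√(1 − 0.982²) = 5.2943
K = (γ − 1)m₀c² = (5.2943 − 1) × 1876 MeV = 4.2943 × 1876 MeV = 8060 MeV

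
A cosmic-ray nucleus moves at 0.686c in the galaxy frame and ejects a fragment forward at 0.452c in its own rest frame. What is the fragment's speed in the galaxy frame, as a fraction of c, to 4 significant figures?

Compose boost 2: (0.452 + 0.686)/(1 + 0.452×0.686) = 1.138/1.31007 = 0.8687

u ≈ 0.8687c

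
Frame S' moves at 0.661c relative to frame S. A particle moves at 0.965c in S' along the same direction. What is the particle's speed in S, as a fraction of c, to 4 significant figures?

Relativistic velocity addition: u = (u' + v)/(1 + u'v/c²)
= (0.965 + 0.661)/(1 + 0.965×0.661) = 1.626/1.63787 = 0.9928

u ≈ 0.9928c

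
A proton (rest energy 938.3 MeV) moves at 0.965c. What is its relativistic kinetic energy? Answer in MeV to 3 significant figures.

γ = 1/√(1 − 0.965²) = 3.8132
K = (γ − 1)m₀c² = (3.8132 − 1) × 938.3 MeV = 2.8132 × 938.3 MeV = 2640 MeV

K ≈ 2640 MeV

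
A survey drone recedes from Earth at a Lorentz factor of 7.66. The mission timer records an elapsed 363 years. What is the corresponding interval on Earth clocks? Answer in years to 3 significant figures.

γ = 7.66 (given)
Time dilation: Δt = γτ₀ = 7.66 × 363 years = 2780 years

Δt ≈ 2780 years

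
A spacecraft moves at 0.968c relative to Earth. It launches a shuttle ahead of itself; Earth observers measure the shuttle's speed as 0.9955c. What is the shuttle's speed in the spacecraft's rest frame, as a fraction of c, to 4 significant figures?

Inverse velocity addition: u' = (u − v)/(1 − uv/c²)
= (0.9955 − 0.968)/(1 − 0.9955×0.968) = 0.02750/0.0363560 = 0.7564

u' ≈ 0.7564c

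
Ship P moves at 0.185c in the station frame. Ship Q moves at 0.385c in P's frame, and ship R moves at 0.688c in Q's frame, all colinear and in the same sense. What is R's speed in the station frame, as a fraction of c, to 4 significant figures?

u ≈ 0.8931c

Compose boost 2: (0.385 + 0.185)/(1 + 0.385×0.185) = 0.5700/1.07123 = 0.532101
Compose boost 3: (0.688 + 0.532101)/(1 + 0.688×0.532101) = 1.22010/1.36609 = 0.8931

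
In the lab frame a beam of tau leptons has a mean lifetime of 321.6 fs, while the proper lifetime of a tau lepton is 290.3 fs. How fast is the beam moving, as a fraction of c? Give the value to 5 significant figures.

γ = Δt/τ₀ = 321.6/290.3 = 1.107819
β = √(1 − 1/γ²) = √(1 − 1/1.107819²) = 0.43032

β ≈ 0.43032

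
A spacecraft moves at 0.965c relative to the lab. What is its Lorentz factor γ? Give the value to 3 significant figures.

γ = 1/√(1 − β²) = 1/√(1 − 0.965²) = 1/√(0.068775) = 3.81

γ ≈ 3.81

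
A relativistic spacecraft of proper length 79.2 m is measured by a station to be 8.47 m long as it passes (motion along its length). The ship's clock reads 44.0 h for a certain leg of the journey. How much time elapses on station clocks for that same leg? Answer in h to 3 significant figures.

Δt ≈ 411 h

Length contraction ⇒ γ = L₀/L = 79.2/8.47 = 9.3506
Time dilation: Δt = γτ₀ = 9.3506 × 44.0 h = 411 h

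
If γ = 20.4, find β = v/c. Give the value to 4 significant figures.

β ≈ 0.9988

β = √(1 − 1/γ²) = √(1 − 1/20.4²) = √(0.997597) = 0.9988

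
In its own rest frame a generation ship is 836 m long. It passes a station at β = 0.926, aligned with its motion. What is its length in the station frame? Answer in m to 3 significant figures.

γ = 1/√(1 − 0.926²) = 2.6488
Length contraction: L = L₀/γ = 836/2.6488 = 316 m

L ≈ 316 m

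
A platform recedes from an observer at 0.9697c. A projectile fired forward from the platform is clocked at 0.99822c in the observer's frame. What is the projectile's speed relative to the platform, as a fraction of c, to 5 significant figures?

Inverse velocity addition: u' = (u − v)/(1 − uv/c²)
= (0.99822 − 0.9697)/(1 − 0.99822×0.9697) = 0.028520/0.03202607 = 0.89052

u' ≈ 0.89052c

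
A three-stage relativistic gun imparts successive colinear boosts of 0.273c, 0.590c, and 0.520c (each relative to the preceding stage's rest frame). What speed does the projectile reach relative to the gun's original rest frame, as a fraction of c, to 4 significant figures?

Compose boost 2: (0.590 + 0.273)/(1 + 0.590×0.273) = 0.8630/1.16107 = 0.743280
Compose boost 3: (0.520 + 0.743280)/(1 + 0.520×0.743280) = 1.26328/1.38651 = 0.9111

u ≈ 0.9111c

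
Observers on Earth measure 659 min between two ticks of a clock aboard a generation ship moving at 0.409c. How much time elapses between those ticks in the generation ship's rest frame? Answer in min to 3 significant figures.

τ₀ ≈ 601 min

γ = 1/√(1 − 0.409²) = 1.0958
Proper time: τ₀ = Δt/γ = 659/1.0958 = 601 min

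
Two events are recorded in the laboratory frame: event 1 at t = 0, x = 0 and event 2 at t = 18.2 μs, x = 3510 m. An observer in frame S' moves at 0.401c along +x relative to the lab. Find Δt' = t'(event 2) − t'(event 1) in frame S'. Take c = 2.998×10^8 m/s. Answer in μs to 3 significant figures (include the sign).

Δt' ≈ 14.7 μs

γ = 1/√(1 − 0.401²) = 1.0916
Δt' = γ(Δt − vΔx/c²) = 1.0916 × (18.2 μs − 0.401×3510 m / (2.998×10^8 m/s))
= 1.0916 × (13.505 μs) = 14.7 μs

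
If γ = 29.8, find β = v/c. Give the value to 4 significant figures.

β ≈ 0.9994

β = √(1 − 1/γ²) = √(1 − 1/29.8²) = √(0.998874) = 0.9994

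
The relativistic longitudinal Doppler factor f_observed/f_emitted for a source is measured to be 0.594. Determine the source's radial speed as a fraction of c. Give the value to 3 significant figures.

f_obs/f_src = √((1−β)/(1+β)) = 0.594  ⇒  (1−β)/(1+β) = 0.35284
β = |1 − D²|/(1 + D²) = |1 − 0.35284|/(1 + 0.35284) = 0.478

β ≈ 0.478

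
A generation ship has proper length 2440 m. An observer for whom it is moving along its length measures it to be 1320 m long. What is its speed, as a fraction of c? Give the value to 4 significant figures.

γ = L₀/L = 2440/1320 = 1.84848
β = √(1 − 1/γ²) = 0.8410

β ≈ 0.8410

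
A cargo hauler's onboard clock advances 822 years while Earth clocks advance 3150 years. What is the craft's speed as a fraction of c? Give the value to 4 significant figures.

γ = Δt/τ₀ = 3150/822 = 3.83212
β = √(1 − 1/γ²) = √(1 − 1/3.83212²) = 0.9654

β ≈ 0.9654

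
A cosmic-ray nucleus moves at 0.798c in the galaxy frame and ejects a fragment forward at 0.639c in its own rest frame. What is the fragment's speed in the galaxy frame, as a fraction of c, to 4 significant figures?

Compose boost 2: (0.639 + 0.798)/(1 + 0.639×0.798) = 1.437/1.50992 = 0.9517

u ≈ 0.9517c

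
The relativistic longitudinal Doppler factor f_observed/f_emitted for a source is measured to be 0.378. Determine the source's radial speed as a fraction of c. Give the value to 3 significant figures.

β ≈ 0.750

f_obs/f_src = √((1−β)/(1+β)) = 0.378  ⇒  (1−β)/(1+β) = 0.14288
β = |1 − D²|/(1 + D²) = |1 − 0.14288|/(1 + 0.14288) = 0.750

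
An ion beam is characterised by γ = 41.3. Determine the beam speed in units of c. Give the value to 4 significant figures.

β ≈ 0.9997

β = √(1 − 1/γ²) = √(1 − 1/41.3²) = √(0.999414) = 0.9997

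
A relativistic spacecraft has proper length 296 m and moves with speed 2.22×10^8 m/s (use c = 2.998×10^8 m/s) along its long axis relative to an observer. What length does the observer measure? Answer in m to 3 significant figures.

L ≈ 199 m

β = v/c = 2.22×10^8 / 2.998×10^8 = 0.74049
γ = 1/√(1 − 0.74049²) = 1.4880
Length contraction: L = L₀/γ = 296/1.4880 = 199 m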